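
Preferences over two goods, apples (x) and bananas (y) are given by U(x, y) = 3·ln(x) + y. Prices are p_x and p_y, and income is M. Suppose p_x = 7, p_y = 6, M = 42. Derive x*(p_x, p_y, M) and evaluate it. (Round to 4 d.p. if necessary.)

MU_x = 3/x, MU_y = 1. Tangency: 3/x = p_x/p_y.
So x*(p_x,p_y) = 3·p_y/p_x, independent of income; and y* = (M − 3·p_y)/p_y.
At the given prices: x* = 3·6/7 = 2.5714.

x* = 2.5714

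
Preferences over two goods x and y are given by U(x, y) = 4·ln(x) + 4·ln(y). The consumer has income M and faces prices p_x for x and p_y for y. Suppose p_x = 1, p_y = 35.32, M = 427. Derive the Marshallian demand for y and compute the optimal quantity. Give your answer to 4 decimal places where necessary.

y* = 6.0447

MU_x/MU_y = (4·y)/(4·x); tangency sets this equal to p_x/p_y.
Rearranging, p_y·y = p_x·x. Substituting into the budget gives p_x·x·(1 + 1) = M.
Demand: x*(p_x,p_y,M) = 0.5·M/p_x and y* = 0.5·M/p_y.
At p_x=1, p_y=35.32, M=427: y* = 0.5·427/35.32 = 6.0447.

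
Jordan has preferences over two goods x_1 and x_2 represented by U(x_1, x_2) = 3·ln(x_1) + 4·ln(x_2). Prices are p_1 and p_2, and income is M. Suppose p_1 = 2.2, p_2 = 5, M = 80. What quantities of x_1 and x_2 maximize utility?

Tangency: MRS = (3/4)·x_2/x_1 = p_1/p_2.
So 3·p_2·x_2 = 4·p_1·x_1; combined with the budget, a share 3/7 of income goes to x_1.
Demand: x_1*(p_1,p_2,M) = 3/7·M/p_1 and x_2* = 4/7·M/p_2.
At p_1=2.2, p_2=5, M=80: x_1* = 3/7·80/2.2 = 15.5844, x_2* = 9.1429.

x_1* = 15.5844, x_2* = 9.1429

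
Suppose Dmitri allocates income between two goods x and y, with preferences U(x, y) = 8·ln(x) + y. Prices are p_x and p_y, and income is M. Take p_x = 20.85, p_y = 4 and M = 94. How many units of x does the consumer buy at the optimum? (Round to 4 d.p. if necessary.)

Set MRS = p_x/p_y: (8/x)/1 = p_x/p_y.
So x*(p_x,p_y) = 8·p_y/p_x, independent of income; and y* = (M − 8·p_y)/p_y.
At the given prices: x* = 8·4/20.85 = 1.5348.

x* = 1.5348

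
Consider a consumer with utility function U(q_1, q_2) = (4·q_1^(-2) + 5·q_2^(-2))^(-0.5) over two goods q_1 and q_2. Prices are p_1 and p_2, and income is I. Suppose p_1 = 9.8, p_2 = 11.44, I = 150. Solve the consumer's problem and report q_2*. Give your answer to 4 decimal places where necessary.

q_2* = 7.1364

Numerically q_2/q_1 = 1.023065, so q_1* = 150/(9.8 + 11.44·1.023065) = 6.9755 and q_2* = 1.023065·6.9755 = 7.1364.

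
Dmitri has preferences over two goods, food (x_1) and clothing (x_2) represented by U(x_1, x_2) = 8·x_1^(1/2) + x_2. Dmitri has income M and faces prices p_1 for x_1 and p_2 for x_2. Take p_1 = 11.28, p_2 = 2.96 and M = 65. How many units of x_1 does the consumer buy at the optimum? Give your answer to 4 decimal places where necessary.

Set MRS = p_1/p_2: 4·x_1^(−1/2) = p_1/p_2.
Thus x_1* = (4·p_2/p_1)² — independent of M — with the rest of income spent on x_2.
Plugging in: x_1* = (4·2.96/11.28)² = 1.1018.

x_1* = 1.1018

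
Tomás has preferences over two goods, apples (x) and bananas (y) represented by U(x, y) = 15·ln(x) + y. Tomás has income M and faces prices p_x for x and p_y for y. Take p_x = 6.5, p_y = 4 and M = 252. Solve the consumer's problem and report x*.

MU_x = 15/x, MU_y = 1. Tangency: 15/x = p_x/p_y.
So x*(p_x,p_y) = 15·p_y/p_x, independent of income; and y* = (M − 15·p_y)/p_y.
At the given prices: x* = 15·4/6.5 = 9.2308.

x* = 9.2308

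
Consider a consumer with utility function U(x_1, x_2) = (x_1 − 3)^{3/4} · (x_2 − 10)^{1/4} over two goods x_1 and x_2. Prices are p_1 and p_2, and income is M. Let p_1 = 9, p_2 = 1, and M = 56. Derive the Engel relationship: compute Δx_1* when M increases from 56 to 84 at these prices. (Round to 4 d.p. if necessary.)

Δx_1* = 2.3333

This is Cobb-Douglas in (x_1−3, x_2−10): tangency gives 0.75·p_2·(x_2−10) = 0.25·p_1·(x_1−3).
After buying the subsistence bundle (3, 10), a share 0.75 of the remaining income goes to x_1: x_1* = 3 + 0.75·(M − 3p_1 − 10p_2)/p_1.
Discretionary income = 56 − 3·9 − 10·1 = 19; x_1* = 3 + 0.75·19/9 = 4.5833.
At M' = 84: x_1* = 6.9167. Change: 6.9167 − 4.5833 = 2.3333.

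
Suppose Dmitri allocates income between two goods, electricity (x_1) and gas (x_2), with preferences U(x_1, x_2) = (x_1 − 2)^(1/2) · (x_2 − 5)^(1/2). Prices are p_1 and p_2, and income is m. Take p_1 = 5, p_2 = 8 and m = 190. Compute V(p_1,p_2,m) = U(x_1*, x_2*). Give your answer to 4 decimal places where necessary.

Substituting into the budget: x_1* = 2 + 0.5·(m − 2·p_1 − 5·p_2)/p_1, and x_2* = 5 + 0.5·(…)/p_2.
Discretionary income = 190 − 2·5 − 5·8 = 140; x_1* = 2 + 0.5·140/5 = 16; x_2* = 5 + 0.5·140/8 = 13.75.
Utility at the optimum: U(16, 13.75) = 11.068.

V = 11.068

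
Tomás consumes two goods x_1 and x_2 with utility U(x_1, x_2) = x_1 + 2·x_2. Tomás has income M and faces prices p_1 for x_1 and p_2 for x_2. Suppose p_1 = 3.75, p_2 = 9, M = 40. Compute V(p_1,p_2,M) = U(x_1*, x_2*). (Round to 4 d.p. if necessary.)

Linear utility — the consumer picks whichever good has higher MU/price: 1/3.75 = 0.2667 vs 2/9 = 0.2222.
x_1 gives more utility per dollar, so spend all income on x_1: x_1* = M/p_1, x_2* = 0.
Numerically: x_1* = 10.6667, x_2* = 0.
Utility at the optimum: U(10.6667, 0) = 10.6667.

V = 10.6667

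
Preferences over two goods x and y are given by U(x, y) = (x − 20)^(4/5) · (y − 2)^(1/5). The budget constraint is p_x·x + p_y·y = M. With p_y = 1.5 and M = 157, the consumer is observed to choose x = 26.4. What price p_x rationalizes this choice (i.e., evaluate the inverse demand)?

p_x = 5.5

This is Cobb-Douglas in (x−20, y−2): tangency gives 0.8·p_y·(y−2) = 0.2·p_x·(x−20).
Substituting into the budget: x* = 20 + 0.8·(M − 20·p_x − 2·p_y)/p_x, and y* = 2 + 0.2·(…)/p_y.
Set x* = 26.4 in the demand function and solve for p_x: p_x = 5.5.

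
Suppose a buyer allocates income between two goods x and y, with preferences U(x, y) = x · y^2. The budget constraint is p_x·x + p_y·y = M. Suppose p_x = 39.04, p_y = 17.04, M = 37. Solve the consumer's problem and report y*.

At p_x=39.04, p_y=17.04, M=37: y* = 2/3·37/17.04 = 1.4476.

y* = 1.4476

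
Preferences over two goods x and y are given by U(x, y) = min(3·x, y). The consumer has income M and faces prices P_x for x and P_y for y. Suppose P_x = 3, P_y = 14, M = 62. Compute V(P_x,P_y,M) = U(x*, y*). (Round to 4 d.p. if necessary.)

Leontief preferences: the optimum is at the kink where x/1 = y/3, i.e. y = 3·x.
Budget: P_x·x + P_y·3·x = M, so (P_x + 3·P_y)·x = M.
Demand: x*(P_x,P_y,M) = M/(P_x + 3·P_y), y* = 3·M/(P_x + 3·P_y).
Here 3 + 3·14 = 45, giving x* = 1.3778 and y* = 4.1333.
Utility at the optimum: U(1.3778, 4.1333) = 4.1333.

V = 4.1333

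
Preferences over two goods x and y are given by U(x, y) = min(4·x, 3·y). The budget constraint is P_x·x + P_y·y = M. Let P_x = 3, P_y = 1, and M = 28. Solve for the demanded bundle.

Here 3·3 + 4·1 = 13, giving x* = 6.4615 and y* = 8.6154.

x* = 6.4615, y* = 8.6154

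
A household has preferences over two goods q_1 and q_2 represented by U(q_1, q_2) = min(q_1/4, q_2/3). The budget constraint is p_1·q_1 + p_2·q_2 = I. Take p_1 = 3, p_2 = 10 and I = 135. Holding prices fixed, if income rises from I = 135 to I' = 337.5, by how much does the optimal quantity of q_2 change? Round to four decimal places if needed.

With perfect complements, no substitution: consume in ratio q_1:q_2 = 4:3.
Budget: p_1·q_1 + p_2·(3/4)·q_1 = I, so (4·p_1 + 3·p_2)·q_1 = 4·I.
Demand: q_1*(p_1,p_2,I) = 4·I/(4·p_1 + 3·p_2), q_2* = 3·I/(4·p_1 + 3·p_2).
Here 4·3 + 3·10 = 42, giving q_2* = 9.6429.
At I' = 337.5: q_2* = 24.1071. Change: 24.1071 − 9.6429 = 14.4643.

Δq_2* = 14.4643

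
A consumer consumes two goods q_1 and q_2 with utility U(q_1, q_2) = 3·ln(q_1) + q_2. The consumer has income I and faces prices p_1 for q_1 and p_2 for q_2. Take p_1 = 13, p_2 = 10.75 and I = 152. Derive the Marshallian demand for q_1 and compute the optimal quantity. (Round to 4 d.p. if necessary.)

q_1* = 2.4808

MU_q_1 = 3/q_1, MU_q_2 = 1. Tangency: 3/q_1 = p_1/p_2.
So q_1*(p_1,p_2) = 3·p_2/p_1, independent of income; and q_2* = (I − 3·p_2)/p_2.
At the given prices: q_1* = 3·10.75/13 = 2.4808.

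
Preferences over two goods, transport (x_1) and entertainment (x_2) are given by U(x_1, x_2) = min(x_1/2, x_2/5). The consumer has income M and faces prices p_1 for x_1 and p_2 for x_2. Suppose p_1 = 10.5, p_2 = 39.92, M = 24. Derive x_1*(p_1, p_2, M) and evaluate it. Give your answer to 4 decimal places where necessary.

With perfect complements, no substitution: consume in ratio x_1:x_2 = 2:5.
Budget: p_1·x_1 + p_2·(5/2)·x_1 = M, so (2·p_1 + 5·p_2)·x_1 = 2·M.
Demand: x_1*(p_1,p_2,M) = 2·M/(2·p_1 + 5·p_2), x_2* = 5·M/(2·p_1 + 5·p_2).
Here 2·10.5 + 5·39.92 = 220.6, giving x_1* = 0.2176.

x_1* = 0.2176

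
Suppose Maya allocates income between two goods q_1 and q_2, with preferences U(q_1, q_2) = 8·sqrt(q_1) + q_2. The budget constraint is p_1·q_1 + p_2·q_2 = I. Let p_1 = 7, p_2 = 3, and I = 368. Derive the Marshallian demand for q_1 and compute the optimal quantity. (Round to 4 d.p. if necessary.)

Set MRS = p_1/p_2: 4·q_1^(−1/2) = p_1/p_2.
Solve: √q_1 = 4·p_2/p_1, so q_1*(p_1,p_2) = (4·p_2/p_1)², and q_2* = (I − p_1·q_1*)/p_2.
Plugging in: q_1* = (4·3/7)² = 2.9388.

q_1* = 2.9388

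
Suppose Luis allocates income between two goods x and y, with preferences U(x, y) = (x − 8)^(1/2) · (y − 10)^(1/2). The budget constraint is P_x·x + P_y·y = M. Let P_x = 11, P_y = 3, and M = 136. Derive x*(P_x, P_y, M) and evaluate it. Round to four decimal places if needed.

x* = 8.8182

This is Cobb-Douglas in (x−8, y−10): tangency gives 0.5·P_y·(y−10) = 0.5·P_x·(x−8).
Substituting into the budget: x* = 8 + 0.5·(M − 8·P_x − 10·P_y)/P_x, and y* = 10 + 0.5·(…)/P_y.
Discretionary income = 136 − 8·11 − 10·3 = 18; x* = 8 + 0.5·18/11 = 8.8182.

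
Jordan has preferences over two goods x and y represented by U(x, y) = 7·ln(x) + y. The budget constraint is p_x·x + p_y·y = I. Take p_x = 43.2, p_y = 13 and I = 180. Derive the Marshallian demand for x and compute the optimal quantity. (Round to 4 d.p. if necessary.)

x* = 2.1065

At the given prices: x* = 7·13/43.2 = 2.1065.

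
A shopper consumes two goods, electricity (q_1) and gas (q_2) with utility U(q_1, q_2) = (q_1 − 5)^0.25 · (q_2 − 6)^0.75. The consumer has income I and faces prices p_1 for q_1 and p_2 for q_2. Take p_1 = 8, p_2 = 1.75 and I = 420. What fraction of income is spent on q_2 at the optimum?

share on q_2 = 0.6848

This is Cobb-Douglas in (q_1−5, q_2−6): tangency gives 0.25·p_2·(q_2−6) = 0.75·p_1·(q_1−5).
After buying the subsistence bundle (5, 6), a share 0.25 of the remaining income goes to q_1: q_1* = 5 + 0.25·(I − 5p_1 − 6p_2)/p_1.
Discretionary income = 420 − 5·8 − 6·1.75 = 369.5; q_1* = 5 + 0.25·369.5/8 = 16.5469; q_2* = 6 + 0.75·369.5/1.75 = 164.3571.
Expenditure on q_2: 1.75·164.3571 = 287.625; share = 0.6848.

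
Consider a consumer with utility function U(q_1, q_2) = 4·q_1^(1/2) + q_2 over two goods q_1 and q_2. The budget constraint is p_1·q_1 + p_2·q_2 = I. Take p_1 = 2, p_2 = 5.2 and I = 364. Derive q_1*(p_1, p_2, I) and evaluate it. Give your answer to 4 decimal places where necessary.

MU_q_1 = 2/√q_1, MU_q_2 = 1. Tangency: 2/√q_1 = p_1/p_2.
Thus q_1* = (2·p_2/p_1)² — independent of I — with the rest of income spent on q_2.
Plugging in: q_1* = (2·5.2/2)² = 27.04.

q_1* = 27.04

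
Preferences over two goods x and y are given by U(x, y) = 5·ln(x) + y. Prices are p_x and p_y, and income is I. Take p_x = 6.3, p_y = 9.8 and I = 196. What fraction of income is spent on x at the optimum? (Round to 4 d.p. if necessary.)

MU_x = 5/x, MU_y = 1. Tangency: 5/x = p_x/p_y.
So x*(p_x,p_y) = 5·p_y/p_x, independent of income; and y* = (I − 5·p_y)/p_y.
At the given prices: x* = 5·9.8/6.3 = 7.7778, and y* = 15.
Expenditure on x: 6.3·7.7778 = 49; share = 0.25.

share on x = 0.25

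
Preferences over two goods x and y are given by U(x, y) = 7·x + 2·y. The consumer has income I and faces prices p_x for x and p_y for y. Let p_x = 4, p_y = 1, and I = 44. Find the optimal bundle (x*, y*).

x* = 0, y* = 44

Perfect substitutes: compare marginal utility per dollar. 7/p_x vs 2/p_y → 1.75 vs 2.
y gives more utility per dollar, so spend all income on y: y* = I/p_y, x* = 0.
Numerically: x* = 0, y* = 44.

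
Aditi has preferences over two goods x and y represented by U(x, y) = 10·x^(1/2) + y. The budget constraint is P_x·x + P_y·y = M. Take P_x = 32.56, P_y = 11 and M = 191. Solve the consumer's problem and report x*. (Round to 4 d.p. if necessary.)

Utility is quasi-linear in y; the FOC for x is 5/√x = P_x/P_y.
Solve: √x = 5·P_y/P_x, so x*(P_x,P_y) = (5·P_y/P_x)², and y* = (M − P_x·x*)/P_y.
Plugging in: x* = (5·11/32.56)² = 2.8534.

x* = 2.8534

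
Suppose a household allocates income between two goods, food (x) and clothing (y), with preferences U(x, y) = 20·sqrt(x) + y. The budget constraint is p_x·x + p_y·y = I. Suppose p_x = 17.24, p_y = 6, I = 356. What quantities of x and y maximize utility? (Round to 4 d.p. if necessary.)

x* = 12.1123, y* = 24.5305

Solve: √x = 10·p_y/p_x, so x*(p_x,p_y) = (10·p_y/p_x)², and y* = (I − p_x·x*)/p_y.
Plugging in: x* = (10·6/17.24)² = 12.1123, y* = 24.5305.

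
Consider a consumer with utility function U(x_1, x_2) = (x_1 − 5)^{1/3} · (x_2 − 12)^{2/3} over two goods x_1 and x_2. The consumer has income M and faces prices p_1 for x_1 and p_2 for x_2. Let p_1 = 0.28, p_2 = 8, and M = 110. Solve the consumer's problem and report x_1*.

This is Cobb-Douglas in (x_1−5, x_2−12): tangency gives 1/3·p_2·(x_2−12) = 2/3·p_1·(x_1−5).
Substituting into the budget: x_1* = 5 + 1/3·(M − 5·p_1 − 12·p_2)/p_1, and x_2* = 12 + 2/3·(…)/p_2.
Discretionary income = 110 − 5·0.28 − 12·8 = 12.6; x_1* = 5 + 1/3·12.6/0.28 = 20.

x_1* = 20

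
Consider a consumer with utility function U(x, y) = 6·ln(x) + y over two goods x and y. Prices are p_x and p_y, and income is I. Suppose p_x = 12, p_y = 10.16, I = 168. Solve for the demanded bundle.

x* = 5.08, y* = 10.5354

So x*(p_x,p_y) = 6·p_y/p_x, independent of income; and y* = (I − 6·p_y)/p_y.
At the given prices: x* = 6·10.16/12 = 5.08, and y* = 10.5354.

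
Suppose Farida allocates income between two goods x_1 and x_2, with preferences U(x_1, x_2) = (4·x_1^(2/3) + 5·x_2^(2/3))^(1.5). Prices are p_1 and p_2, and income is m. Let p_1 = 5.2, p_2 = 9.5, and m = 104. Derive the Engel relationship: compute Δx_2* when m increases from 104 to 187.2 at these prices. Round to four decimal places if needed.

MRS = MU_x_1/MU_x_2 = (4/5)·(x_2/x_1)^(1/3). Set equal to p_1/p_2.
Solve for the ratio: x_2/x_1 = [(5/4)·p_1/p_2]^(3).
With the ratio pinned down, the budget gives x_1* = m/(p_1 + p_2·(x_2/x_1)) and x_2* = (x_2/x_1)·x_1*.
Numerically x_2/x_1 = 0.320309, so x_1* = 104/(5.2 + 9.5·0.320309) = 12.6169 and x_2* = 0.320309·12.6169 = 4.0413.
At m' = 187.2: x_2* = 7.2743. Change: 7.2743 − 4.0413 = 3.233.

Δx_2* = 3.233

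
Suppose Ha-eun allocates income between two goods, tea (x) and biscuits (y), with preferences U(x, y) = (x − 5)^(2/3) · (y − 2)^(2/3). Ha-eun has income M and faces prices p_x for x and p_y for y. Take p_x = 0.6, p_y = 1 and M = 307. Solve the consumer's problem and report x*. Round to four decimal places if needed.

Substituting into the budget: x* = 5 + 0.5·(M − 5·p_x − 2·p_y)/p_x, and y* = 2 + 0.5·(…)/p_y.
Discretionary income = 307 − 5·0.6 − 2·1 = 302; x* = 5 + 0.5·302/0.6 = 256.6667.

x* = 256.6667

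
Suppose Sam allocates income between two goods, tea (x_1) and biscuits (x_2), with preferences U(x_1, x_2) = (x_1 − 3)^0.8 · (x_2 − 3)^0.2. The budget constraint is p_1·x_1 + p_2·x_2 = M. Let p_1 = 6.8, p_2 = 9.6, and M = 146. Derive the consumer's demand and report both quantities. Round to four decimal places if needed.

Let x_1' = x_1−3, x_2' = x_2−3. MRS = 4·x_2'/x_1' = p_1/p_2.
After buying the subsistence bundle (3, 3), a share 0.8 of the remaining income goes to x_1: x_1* = 3 + 0.8·(M − 3p_1 − 3p_2)/p_1.
Discretionary income = 146 − 3·6.8 − 3·9.6 = 96.8; x_1* = 3 + 0.8·96.8/6.8 = 14.3882; x_2* = 3 + 0.2·96.8/9.6 = 5.0167.

x_1* = 14.3882, x_2* = 5.0167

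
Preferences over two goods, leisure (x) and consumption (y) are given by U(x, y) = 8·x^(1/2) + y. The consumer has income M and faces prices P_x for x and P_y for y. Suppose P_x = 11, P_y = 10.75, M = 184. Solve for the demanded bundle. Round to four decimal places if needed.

x* = 15.281, y* = 1.4799

Plugging in: x* = (4·10.75/11)² = 15.281, y* = 1.4799.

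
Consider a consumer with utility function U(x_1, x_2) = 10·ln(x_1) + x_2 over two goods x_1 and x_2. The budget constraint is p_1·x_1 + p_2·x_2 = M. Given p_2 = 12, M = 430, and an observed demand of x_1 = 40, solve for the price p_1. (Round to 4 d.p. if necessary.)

p_1 = 3

MU_x_1 = 10/x_1, MU_x_2 = 1. Tangency: 10/x_1 = p_1/p_2.
So x_1*(p_1,p_2) = 10·p_2/p_1, independent of income; and x_2* = (M − 10·p_2)/p_2.
Set x_1* = 40 in the demand function and solve for p_1: p_1 = 3.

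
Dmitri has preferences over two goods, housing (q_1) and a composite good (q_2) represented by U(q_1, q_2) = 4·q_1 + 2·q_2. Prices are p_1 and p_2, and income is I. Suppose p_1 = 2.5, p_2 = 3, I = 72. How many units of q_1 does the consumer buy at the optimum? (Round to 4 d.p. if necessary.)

Linear utility — the consumer picks whichever good has higher MU/price: 4/2.5 = 1.6 vs 2/3 = 0.6667.
q_1 gives more utility per dollar, so spend all income on q_1: q_1* = I/p_1, q_2* = 0.
Numerically: q_1* = 28.8, q_2* = 0.

q_1* = 28.8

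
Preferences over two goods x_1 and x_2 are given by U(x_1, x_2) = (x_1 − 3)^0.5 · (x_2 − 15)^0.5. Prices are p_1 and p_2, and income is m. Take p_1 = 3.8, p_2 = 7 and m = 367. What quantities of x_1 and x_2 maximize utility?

x_1* = 35.9737, x_2* = 32.9

Substituting into the budget: x_1* = 3 + 0.5·(m − 3·p_1 − 15·p_2)/p_1, and x_2* = 15 + 0.5·(…)/p_2.
Discretionary income = 367 − 3·3.8 − 15·7 = 250.6; x_1* = 3 + 0.5·250.6/3.8 = 35.9737; x_2* = 15 + 0.5·250.6/7 = 32.9.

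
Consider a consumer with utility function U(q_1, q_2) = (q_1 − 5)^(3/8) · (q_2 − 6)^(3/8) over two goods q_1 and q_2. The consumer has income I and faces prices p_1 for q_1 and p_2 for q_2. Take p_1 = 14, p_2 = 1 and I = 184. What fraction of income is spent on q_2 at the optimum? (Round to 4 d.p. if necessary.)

This is Cobb-Douglas in (q_1−5, q_2−6): tangency gives 0.375·p_2·(q_2−6) = 0.375·p_1·(q_1−5).
After buying the subsistence bundle (5, 6), a share 0.5 of the remaining income goes to q_1: q_1* = 5 + 0.5·(I − 5p_1 − 6p_2)/p_1.
Discretionary income = 184 − 5·14 − 6·1 = 108; q_1* = 5 + 0.5·108/14 = 8.8571; q_2* = 6 + 0.5·108/1 = 60.
Expenditure on q_2: 1·60 = 60; share = 0.3261.

share on q_2 = 0.3261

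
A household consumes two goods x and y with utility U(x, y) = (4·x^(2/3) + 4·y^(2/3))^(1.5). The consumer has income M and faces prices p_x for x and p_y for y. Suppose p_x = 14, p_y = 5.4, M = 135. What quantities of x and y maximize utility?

From the CES first-order condition, (y/x)^(1/3) = p_x/p_y.
Hence y/x = (p_x/p_y)^(1/(1/3)), i.e. raised to the 3 power.
With the ratio pinned down, the budget gives x* = M/(p_x + p_y·(y/x)) and y* = (y/x)·x*.
Numerically y/x = 17.426205, so x* = 135/(14 + 5.4·17.426205) = 1.2488 and y* = 17.426205·1.2488 = 21.7623.

x* = 1.2488, y* = 21.7623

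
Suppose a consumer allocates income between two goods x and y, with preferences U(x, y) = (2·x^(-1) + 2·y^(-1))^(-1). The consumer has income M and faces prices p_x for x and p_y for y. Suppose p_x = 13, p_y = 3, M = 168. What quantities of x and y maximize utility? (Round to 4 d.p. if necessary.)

MRS = MU_x/MU_y = (y/x)^(2). Set equal to p_x/p_y.
Solve for the ratio: y/x = [p_x/p_y]^(0.5).
Substitute y = (y/x)·x into the budget: x* = M/(p_x + p_y·(y/x)).
Numerically y/x = 2.081666, so x* = 168/(13 + 3·2.081666) = 8.7295 and y* = 2.081666·8.7295 = 18.172.

x* = 8.7295, y* = 18.172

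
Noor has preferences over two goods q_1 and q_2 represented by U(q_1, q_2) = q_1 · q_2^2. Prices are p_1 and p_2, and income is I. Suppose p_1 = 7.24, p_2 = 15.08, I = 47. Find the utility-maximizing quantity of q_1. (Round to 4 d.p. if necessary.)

q_1* = 2.1639

At p_1=7.24, p_2=15.08, I=47: q_1* = 1/3·47/7.24 = 2.1639.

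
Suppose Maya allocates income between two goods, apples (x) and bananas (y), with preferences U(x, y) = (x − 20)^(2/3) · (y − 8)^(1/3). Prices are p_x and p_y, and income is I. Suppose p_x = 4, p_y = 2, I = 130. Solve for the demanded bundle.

This is Cobb-Douglas in (x−20, y−8): tangency gives 2/3·p_y·(y−8) = 1/3·p_x·(x−20).
Substituting into the budget: x* = 20 + 2/3·(I − 20·p_x − 8·p_y)/p_x, and y* = 8 + 1/3·(…)/p_y.
Discretionary income = 130 − 20·4 − 8·2 = 34; x* = 20 + 2/3·34/4 = 25.6667; y* = 8 + 1/3·34/2 = 13.6667.

x* = 25.6667, y* = 13.6667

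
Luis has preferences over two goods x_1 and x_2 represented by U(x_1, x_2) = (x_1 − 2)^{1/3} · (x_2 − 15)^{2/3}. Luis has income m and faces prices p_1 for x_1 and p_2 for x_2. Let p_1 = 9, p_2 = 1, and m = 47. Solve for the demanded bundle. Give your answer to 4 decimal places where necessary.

Let x_1' = x_1−2, x_2' = x_2−15. MRS = (1/2)·x_2'/x_1' = p_1/p_2.
Substituting into the budget: x_1* = 2 + 1/3·(m − 2·p_1 − 15·p_2)/p_1, and x_2* = 15 + 2/3·(…)/p_2.
Discretionary income = 47 − 2·9 − 15·1 = 14; x_1* = 2 + 1/3·14/9 = 2.5185; x_2* = 15 + 2/3·14/1 = 24.3333.

x_1* = 2.5185, x_2* = 24.3333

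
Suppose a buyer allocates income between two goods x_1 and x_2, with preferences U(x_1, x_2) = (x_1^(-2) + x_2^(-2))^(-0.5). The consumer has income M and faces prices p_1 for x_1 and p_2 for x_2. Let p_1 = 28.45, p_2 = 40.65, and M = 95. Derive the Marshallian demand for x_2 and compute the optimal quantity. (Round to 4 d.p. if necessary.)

Substitute x_2 = (x_2/x_1)·x_1 into the budget: x_1* = M/(p_1 + p_2·(x_2/x_1)).
Numerically x_2/x_1 = 0.887852, so x_1* = 95/(28.45 + 40.65·0.887852) = 1.4719 and x_2* = 0.887852·1.4719 = 1.3069.

x_2* = 1.3069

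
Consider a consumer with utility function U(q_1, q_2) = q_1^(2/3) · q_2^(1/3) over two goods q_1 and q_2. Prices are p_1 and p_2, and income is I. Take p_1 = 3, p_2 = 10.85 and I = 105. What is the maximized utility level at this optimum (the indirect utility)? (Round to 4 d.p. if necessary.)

V = 12.0651

Tangency: MRS = 2·q_2/q_1 = p_1/p_2.
Rearranging, p_2·q_2 = (1/2)·p_1·q_1. Substituting into the budget gives p_1·q_1·(1 + (1/2)) = I.
Demand: q_1*(p_1,p_2,I) = 2/3·I/p_1 and q_2* = 1/3·I/p_2.
At p_1=3, p_2=10.85, I=105: q_1* = 2/3·105/3 = 23.3333, q_2* = 3.2258.
Utility at the optimum: U(23.3333, 3.2258) = 12.0651.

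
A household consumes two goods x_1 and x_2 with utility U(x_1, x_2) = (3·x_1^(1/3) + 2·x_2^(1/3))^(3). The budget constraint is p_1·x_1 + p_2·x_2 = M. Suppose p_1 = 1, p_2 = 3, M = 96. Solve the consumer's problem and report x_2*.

From the CES first-order condition, (3/2)·(x_2/x_1)^(2/3) = p_1/p_2.
Solve for the ratio: x_2/x_1 = [(2/3)·p_1/p_2]^(1.5).
With the ratio pinned down, the budget gives x_1* = M/(p_1 + p_2·(x_2/x_1)) and x_2* = (x_2/x_1)·x_1*.
Numerically x_2/x_1 = 0.104757, so x_1* = 96/(1 + 3·0.104757) = 73.0444 and x_2* = 0.104757·73.0444 = 7.6519.

x_2* = 7.6519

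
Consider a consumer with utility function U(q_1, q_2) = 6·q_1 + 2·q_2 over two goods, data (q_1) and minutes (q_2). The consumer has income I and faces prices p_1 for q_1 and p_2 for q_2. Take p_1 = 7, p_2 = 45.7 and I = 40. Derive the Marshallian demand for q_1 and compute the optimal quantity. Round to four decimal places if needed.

Linear utility — the consumer picks whichever good has higher MU/price: 6/7 = 0.8571 vs 2/45.7 = 0.0438.
q_1 gives more utility per dollar, so spend all income on q_1: q_1* = I/p_1, q_2* = 0.
Numerically: q_1* = 5.7143, q_2* = 0.

q_1* = 5.7143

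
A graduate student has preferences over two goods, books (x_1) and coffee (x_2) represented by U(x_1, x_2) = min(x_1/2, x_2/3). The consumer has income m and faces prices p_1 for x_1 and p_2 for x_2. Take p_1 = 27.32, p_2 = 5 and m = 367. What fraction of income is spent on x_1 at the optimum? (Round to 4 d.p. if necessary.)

With perfect complements, no substitution: consume in ratio x_1:x_2 = 2:3.
Budget: p_1·x_1 + p_2·(3/2)·x_1 = m, so (2·p_1 + 3·p_2)·x_1 = 2·m.
Demand: x_1*(p_1,p_2,m) = 2·m/(2·p_1 + 3·p_2), x_2* = 3·m/(2·p_1 + 3·p_2).
Here 2·27.32 + 3·5 = 69.64, giving x_1* = 10.5399 and x_2* = 15.8099.
Expenditure on x_1: 27.32·10.5399 = 287.9506; share = 0.7846.

share on x_1 = 0.7846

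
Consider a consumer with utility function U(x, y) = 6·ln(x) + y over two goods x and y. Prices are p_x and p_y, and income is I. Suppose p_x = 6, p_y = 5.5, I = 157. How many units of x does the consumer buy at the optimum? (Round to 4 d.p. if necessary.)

x* = 5.5

Set MRS = p_x/p_y: (6/x)/1 = p_x/p_y.
So x*(p_x,p_y) = 6·p_y/p_x, independent of income; and y* = (I − 6·p_y)/p_y.
At the given prices: x* = 6·5.5/6 = 5.5.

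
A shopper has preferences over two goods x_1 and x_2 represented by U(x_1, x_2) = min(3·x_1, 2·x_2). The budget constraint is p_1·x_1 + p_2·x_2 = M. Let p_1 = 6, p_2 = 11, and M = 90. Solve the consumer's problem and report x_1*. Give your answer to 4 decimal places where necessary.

Here 2·6 + 3·11 = 45, giving x_1* = 4.

x_1* = 4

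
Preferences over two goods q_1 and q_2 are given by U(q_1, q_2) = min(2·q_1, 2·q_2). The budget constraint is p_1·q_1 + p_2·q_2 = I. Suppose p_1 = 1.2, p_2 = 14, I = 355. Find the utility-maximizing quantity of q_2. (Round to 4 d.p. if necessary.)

q_2* = 23.3553

Leontief preferences: the optimum is at the kink where q_1/2 = q_2/2, i.e. q_2 = q_1.
Budget: p_1·q_1 + p_2·q_1 = I, so (2·p_1 + 2·p_2)·q_1 = 2·I.
Demand: q_1*(p_1,p_2,I) = 2·I/(2·p_1 + 2·p_2), q_2* = 2·I/(2·p_1 + 2·p_2).
Here 2·1.2 + 2·14 = 30.4, giving q_2* = 23.3553.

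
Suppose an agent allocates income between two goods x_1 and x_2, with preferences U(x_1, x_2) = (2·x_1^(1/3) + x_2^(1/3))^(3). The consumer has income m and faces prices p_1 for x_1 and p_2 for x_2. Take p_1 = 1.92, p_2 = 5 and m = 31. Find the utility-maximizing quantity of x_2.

x_2* = 1.1142

MU_x_1 ∝ 2·x_1^(-2/3), MU_x_2 ∝ x_2^(-2/3), so MRS = 2·(x_2/x_1)^(2/3) = p_1/p_2.
Hence x_2/x_1 = ((1/2)·p_1/p_2)^(1/(2/3)), i.e. raised to the 1.5 power.
Substitute x_2 = (x_2/x_1)·x_1 into the budget: x_1* = m/(p_1 + p_2·(x_2/x_1)).
Numerically x_2/x_1 = 0.08413, so x_1* = 31/(1.92 + 5·0.08413) = 13.2442 and x_2* = 0.08413·13.2442 = 1.1142.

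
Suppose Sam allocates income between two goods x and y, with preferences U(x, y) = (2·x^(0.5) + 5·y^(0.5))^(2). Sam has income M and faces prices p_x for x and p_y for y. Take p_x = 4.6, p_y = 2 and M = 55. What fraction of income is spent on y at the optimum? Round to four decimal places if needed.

From the CES first-order condition, (2/5)·(y/x)^(0.5) = p_x/p_y.
Solve for the ratio: y/x = [(5/2)·p_x/p_y]^(2).
With the ratio pinned down, the budget gives x* = M/(p_x + p_y·(y/x)) and y* = (y/x)·x*.
Numerically y/x = 33.0625, so x* = 55/(4.6 + 2·33.0625) = 0.7777 and y* = 33.0625·0.7777 = 25.7114.
Expenditure on y: 2·25.7114 = 51.4228; share = 0.935.

share on y = 0.935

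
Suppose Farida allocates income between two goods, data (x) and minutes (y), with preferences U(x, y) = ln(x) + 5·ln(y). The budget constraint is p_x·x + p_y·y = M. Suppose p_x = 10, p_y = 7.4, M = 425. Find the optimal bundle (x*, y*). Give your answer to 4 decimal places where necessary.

x* = 7.0833, y* = 47.8604

The MRS is (1/5)·y/x. Set MRS = p_x/p_y.
Rearranging, p_y·y = 5·p_x·x. Substituting into the budget gives p_x·x·(1 + 5) = M.
Demand: x*(p_x,p_y,M) = 1/6·M/p_x and y* = 5/6·M/p_y.
At p_x=10, p_y=7.4, M=425: x* = 1/6·425/10 = 7.0833, y* = 47.8604.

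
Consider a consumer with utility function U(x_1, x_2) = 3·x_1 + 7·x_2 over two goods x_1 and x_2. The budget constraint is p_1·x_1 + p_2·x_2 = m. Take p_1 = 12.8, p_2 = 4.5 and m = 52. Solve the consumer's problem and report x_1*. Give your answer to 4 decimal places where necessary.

x_1* = 0

Numerically: x_1* = 0, x_2* = 11.5556.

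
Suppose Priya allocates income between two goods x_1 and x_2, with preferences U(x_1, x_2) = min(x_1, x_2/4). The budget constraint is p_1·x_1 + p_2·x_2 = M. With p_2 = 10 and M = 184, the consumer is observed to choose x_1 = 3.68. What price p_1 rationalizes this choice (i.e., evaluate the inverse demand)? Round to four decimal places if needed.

p_1 = 10

With perfect complements, no substitution: consume in ratio x_1:x_2 = 1:4.
Budget: p_1·x_1 + p_2·4·x_1 = M, so (p_1 + 4·p_2)·x_1 = M.
Demand: x_1*(p_1,p_2,M) = M/(p_1 + 4·p_2), x_2* = 4·M/(p_1 + 4·p_2).
Set x_1* = 3.68 in the demand function and solve for p_1: p_1 = 10.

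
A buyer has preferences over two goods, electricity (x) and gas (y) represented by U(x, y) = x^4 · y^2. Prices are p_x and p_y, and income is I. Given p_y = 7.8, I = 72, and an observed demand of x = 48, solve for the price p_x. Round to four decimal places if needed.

p_x = 1

The MRS is 2·y/x. Set MRS = p_x/p_y.
Rearranging, p_y·y = (1/2)·p_x·x. Substituting into the budget gives p_x·x·(1 + (1/2)) = I.
Demand: x*(p_x,p_y,I) = 2/3·I/p_x and y* = 1/3·I/p_y.
Set x* = 48 in the demand function and solve for p_x: p_x = 1.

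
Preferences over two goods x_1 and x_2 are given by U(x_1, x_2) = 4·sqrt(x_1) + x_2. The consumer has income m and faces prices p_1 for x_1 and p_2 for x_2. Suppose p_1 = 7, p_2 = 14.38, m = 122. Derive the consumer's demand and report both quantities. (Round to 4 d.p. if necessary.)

Solve: √x_1 = 2·p_2/p_1, so x_1*(p_1,p_2) = (2·p_2/p_1)², and x_2* = (m − p_1·x_1*)/p_2.
Plugging in: x_1* = (2·14.38/7)² = 16.8804, x_2* = 0.2669.

x_1* = 16.8804, x_2* = 0.2669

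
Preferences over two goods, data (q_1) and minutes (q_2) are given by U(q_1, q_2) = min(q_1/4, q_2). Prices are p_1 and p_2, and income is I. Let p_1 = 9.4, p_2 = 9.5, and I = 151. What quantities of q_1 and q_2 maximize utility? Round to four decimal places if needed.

With perfect complements, no substitution: consume in ratio q_1:q_2 = 4:1.
Budget: p_1·q_1 + p_2·(1/4)·q_1 = I, so (4·p_1 + p_2)·q_1 = 4·I.
Demand: q_1*(p_1,p_2,I) = 4·I/(4·p_1 + p_2), q_2* = I/(4·p_1 + p_2).
Here 4·9.4 + 9.5 = 47.1, giving q_1* = 12.8238 and q_2* = 3.2059.

q_1* = 12.8238, q_2* = 3.2059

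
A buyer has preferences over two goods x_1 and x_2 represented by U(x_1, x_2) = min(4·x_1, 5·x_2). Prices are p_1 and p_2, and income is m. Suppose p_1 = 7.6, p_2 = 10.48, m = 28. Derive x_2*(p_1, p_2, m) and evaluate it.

x_2* = 1.4014

Leontief preferences: the optimum is at the kink where x_1/5 = x_2/4, i.e. x_2 = (4/5)·x_1.
Budget: p_1·x_1 + p_2·(4/5)·x_1 = m, so (5·p_1 + 4·p_2)·x_1 = 5·m.
Demand: x_1*(p_1,p_2,m) = 5·m/(5·p_1 + 4·p_2), x_2* = 4·m/(5·p_1 + 4·p_2).
Here 5·7.6 + 4·10.48 = 79.92, giving x_2* = 1.4014.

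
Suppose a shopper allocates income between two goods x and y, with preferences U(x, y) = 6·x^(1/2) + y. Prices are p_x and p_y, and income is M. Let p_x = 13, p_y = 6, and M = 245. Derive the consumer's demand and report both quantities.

x* = 1.9172, y* = 36.6795

Set MRS = p_x/p_y: 3·x^(−1/2) = p_x/p_y.
Thus x* = (3·p_y/p_x)² — independent of M — with the rest of income spent on y.
Plugging in: x* = (3·6/13)² = 1.9172, y* = 36.6795.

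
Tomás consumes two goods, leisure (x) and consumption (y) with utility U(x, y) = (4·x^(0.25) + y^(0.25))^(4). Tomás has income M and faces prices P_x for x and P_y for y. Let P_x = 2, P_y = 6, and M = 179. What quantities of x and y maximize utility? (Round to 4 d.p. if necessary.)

x* = 80.689, y* = 2.937

MU_x ∝ 4·x^(-0.75), MU_y ∝ y^(-0.75), so MRS = 4·(y/x)^(0.75) = P_x/P_y.
Hence y/x = ((1/4)·P_x/P_y)^(1/(0.75)), i.e. raised to the 4/3 power.
Substitute y = (y/x)·x into the budget: x* = M/(P_x + P_y·(y/x)).
Numerically y/x = 0.036399, so x* = 179/(2 + 6·0.036399) = 80.689 and y* = 0.036399·80.689 = 2.937.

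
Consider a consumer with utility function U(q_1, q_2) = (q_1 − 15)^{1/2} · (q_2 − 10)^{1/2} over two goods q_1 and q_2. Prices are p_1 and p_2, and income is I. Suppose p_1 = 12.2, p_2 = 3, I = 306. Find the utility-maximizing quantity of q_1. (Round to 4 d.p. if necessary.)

q_1* = 18.8115

MRS = (q_2−10)/(q_1−15). Tangency with p_1/p_2 gives q_2−10 = (p_1/p_2)·(q_1−15).
After buying the subsistence bundle (15, 10), a share 0.5 of the remaining income goes to q_1: q_1* = 15 + 0.5·(I − 15p_1 − 10p_2)/p_1.
Discretionary income = 306 − 15·12.2 − 10·3 = 93; q_1* = 15 + 0.5·93/12.2 = 18.8115.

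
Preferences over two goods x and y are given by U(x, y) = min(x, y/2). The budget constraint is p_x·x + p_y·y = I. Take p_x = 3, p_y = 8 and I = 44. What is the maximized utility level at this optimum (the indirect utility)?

V = 2.3158

With perfect complements, no substitution: consume in ratio x:y = 1:2.
Budget: p_x·x + p_y·2·x = I, so (p_x + 2·p_y)·x = I.
Demand: x*(p_x,p_y,I) = I/(p_x + 2·p_y), y* = 2·I/(p_x + 2·p_y).
Here 3 + 2·8 = 19, giving x* = 2.3158 and y* = 4.6316.
Utility at the optimum: U(2.3158, 4.6316) = 2.3158.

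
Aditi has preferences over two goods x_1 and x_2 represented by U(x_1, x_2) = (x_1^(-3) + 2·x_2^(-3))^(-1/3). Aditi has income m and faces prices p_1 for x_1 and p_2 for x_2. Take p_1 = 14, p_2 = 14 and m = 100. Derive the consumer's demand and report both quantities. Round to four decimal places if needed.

x_1* = 3.2628, x_2* = 3.8801

MRS = MU_x_1/MU_x_2 = (1/2)·(x_2/x_1)^(4). Set equal to p_1/p_2.
Hence x_2/x_1 = (2·p_1/p_2)^(1/(4)), i.e. raised to the 0.25 power.
Substitute x_2 = (x_2/x_1)·x_1 into the budget: x_1* = m/(p_1 + p_2·(x_2/x_1)).
Numerically x_2/x_1 = 1.189207, so x_1* = 100/(14 + 14·1.189207) = 3.2628 and x_2* = 1.189207·3.2628 = 3.8801.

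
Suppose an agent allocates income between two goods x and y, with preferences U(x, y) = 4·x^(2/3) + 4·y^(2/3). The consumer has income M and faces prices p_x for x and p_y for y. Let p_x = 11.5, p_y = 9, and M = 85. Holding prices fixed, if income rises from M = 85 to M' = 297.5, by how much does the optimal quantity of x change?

With the ratio pinned down, the budget gives x* = M/(p_x + p_y·(y/x)) and y* = (y/x)·x*.
Numerically y/x = 2.086248, so x* = 85/(11.5 + 9·2.086248) = 2.8075.
At M' = 297.5: x* = 9.8262. Change: 9.8262 − 2.8075 = 7.0187.

Δx* = 7.0187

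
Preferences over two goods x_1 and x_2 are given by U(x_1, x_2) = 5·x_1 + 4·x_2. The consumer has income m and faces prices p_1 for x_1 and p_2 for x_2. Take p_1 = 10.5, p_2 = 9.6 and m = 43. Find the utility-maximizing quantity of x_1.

Linear utility — the consumer picks whichever good has higher MU/price: 5/10.5 = 0.4762 vs 4/9.6 = 0.4167.
x_1 gives more utility per dollar, so spend all income on x_1: x_1* = m/p_1, x_2* = 0.
Numerically: x_1* = 4.0952, x_2* = 0.

x_1* = 4.0952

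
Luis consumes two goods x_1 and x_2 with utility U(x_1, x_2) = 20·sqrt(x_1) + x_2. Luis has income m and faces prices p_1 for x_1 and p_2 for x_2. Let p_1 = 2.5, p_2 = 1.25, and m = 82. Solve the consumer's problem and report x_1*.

x_1* = 25

Utility is quasi-linear in x_2; the FOC for x_1 is 10/√x_1 = p_1/p_2.
Solve: √x_1 = 10·p_2/p_1, so x_1*(p_1,p_2) = (10·p_2/p_1)², and x_2* = (m − p_1·x_1*)/p_2.
Plugging in: x_1* = (10·1.25/2.5)² = 25.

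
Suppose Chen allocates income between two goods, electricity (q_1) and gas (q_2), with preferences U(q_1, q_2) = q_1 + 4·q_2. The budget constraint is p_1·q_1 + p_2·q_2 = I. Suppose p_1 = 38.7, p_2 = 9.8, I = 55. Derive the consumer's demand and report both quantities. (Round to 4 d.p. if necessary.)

q_1* = 0, q_2* = 5.6122

Linear utility — the consumer picks whichever good has higher MU/price: 1/38.7 = 0.0258 vs 4/9.8 = 0.4082.
q_2 gives more utility per dollar, so spend all income on q_2: q_2* = I/p_2, q_1* = 0.
Numerically: q_1* = 0, q_2* = 5.6122.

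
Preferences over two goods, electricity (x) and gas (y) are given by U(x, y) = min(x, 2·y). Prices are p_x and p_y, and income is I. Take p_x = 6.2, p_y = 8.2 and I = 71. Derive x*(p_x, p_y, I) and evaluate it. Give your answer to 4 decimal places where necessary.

x* = 6.8932

With perfect complements, no substitution: consume in ratio x:y = 2:1.
Budget: p_x·x + p_y·(1/2)·x = I, so (2·p_x + p_y)·x = 2·I.
Demand: x*(p_x,p_y,I) = 2·I/(2·p_x + p_y), y* = I/(2·p_x + p_y).
Here 2·6.2 + 8.2 = 20.6, giving x* = 6.8932.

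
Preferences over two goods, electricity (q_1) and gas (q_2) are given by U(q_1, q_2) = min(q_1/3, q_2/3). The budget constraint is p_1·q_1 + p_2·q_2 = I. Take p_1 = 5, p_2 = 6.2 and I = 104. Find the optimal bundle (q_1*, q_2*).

With perfect complements, no substitution: consume in ratio q_1:q_2 = 3:3.
Budget: p_1·q_1 + p_2·q_1 = I, so (3·p_1 + 3·p_2)·q_1 = 3·I.
Demand: q_1*(p_1,p_2,I) = 3·I/(3·p_1 + 3·p_2), q_2* = 3·I/(3·p_1 + 3·p_2).
Here 3·5 + 3·6.2 = 33.6, giving q_1* = 9.2857 and q_2* = 9.2857.

q_1* = 9.2857, q_2* = 9.2857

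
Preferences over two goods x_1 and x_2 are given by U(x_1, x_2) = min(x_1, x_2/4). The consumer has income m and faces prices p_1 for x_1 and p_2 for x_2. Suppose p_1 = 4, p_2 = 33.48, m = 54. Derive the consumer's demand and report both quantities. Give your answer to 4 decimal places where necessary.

Demand: x_1*(p_1,p_2,m) = m/(p_1 + 4·p_2), x_2* = 4·m/(p_1 + 4·p_2).
Here 4 + 4·33.48 = 137.92, giving x_1* = 0.3915 and x_2* = 1.5661.

x_1* = 0.3915, x_2* = 1.5661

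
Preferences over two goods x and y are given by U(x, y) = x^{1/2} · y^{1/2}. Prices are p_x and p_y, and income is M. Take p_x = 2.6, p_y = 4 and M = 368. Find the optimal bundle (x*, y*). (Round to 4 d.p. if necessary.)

The MRS is y/x. Set MRS = p_x/p_y.
Rearranging, p_y·y = p_x·x. Substituting into the budget gives p_x·x·(1 + 1) = M.
Demand: x*(p_x,p_y,M) = 0.5·M/p_x and y* = 0.5·M/p_y.
At p_x=2.6, p_y=4, M=368: x* = 0.5·368/2.6 = 70.7692, y* = 46.

x* = 70.7692, y* = 46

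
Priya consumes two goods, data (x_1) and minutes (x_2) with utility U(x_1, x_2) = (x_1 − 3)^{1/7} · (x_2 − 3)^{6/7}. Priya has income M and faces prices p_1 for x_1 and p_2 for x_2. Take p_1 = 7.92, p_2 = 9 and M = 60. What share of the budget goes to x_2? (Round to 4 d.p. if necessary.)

MRS = (1/6)·(x_2−3)/(x_1−3). Tangency with p_1/p_2 gives x_2−3 = 6·(p_1/p_2)·(x_1−3).
Substituting into the budget: x_1* = 3 + 1/7·(M − 3·p_1 − 3·p_2)/p_1, and x_2* = 3 + 6/7·(…)/p_2.
Discretionary income = 60 − 3·7.92 − 3·9 = 9.24; x_1* = 3 + 1/7·9.24/7.92 = 3.1667; x_2* = 3 + 6/7·9.24/9 = 3.88.
Expenditure on x_2: 9·3.88 = 34.92; share = 0.582.

share on x_2 = 0.582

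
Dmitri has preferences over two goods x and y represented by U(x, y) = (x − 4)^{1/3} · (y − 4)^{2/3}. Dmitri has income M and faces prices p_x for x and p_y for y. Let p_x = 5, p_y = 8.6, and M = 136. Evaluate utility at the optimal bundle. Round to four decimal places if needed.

V = 6.0154

Discretionary income = 136 − 4·5 − 4·8.6 = 81.6; x* = 4 + 1/3·81.6/5 = 9.44; y* = 4 + 2/3·81.6/8.6 = 10.3256.
Utility at the optimum: U(9.44, 10.3256) = 6.0154.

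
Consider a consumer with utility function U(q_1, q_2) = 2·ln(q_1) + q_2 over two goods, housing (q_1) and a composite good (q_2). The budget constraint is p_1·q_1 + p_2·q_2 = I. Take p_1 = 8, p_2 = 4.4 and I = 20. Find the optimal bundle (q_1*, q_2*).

q_1* = 1.1, q_2* = 2.5455

So q_1*(p_1,p_2) = 2·p_2/p_1, independent of income; and q_2* = (I − 2·p_2)/p_2.
At the given prices: q_1* = 2·4.4/8 = 1.1, and q_2* = 2.5455.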